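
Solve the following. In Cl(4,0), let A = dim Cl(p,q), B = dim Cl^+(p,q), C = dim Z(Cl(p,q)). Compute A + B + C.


n = 4 + 0 = 4
Total dim = 2^4 = 16
Even subalgebra dim = 2^3 = 8
n is even, so center dim = 1
Sum = 16 + 8 + 1 = 25


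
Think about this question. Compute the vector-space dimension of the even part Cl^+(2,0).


Even subalgebra dimension = 2^(n-1)
n = 2 + 0 = 2
2^(2 - 1) = 2^1 = 2
Verification: sum of C(2,k) for even k = 1 + 1 = 2
Result = 2


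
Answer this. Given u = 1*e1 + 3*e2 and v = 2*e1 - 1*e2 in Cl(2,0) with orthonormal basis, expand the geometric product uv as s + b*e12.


Expand: (1*e1 + 3*e2)(2*e1 - 1*e2)
= 1*2*e1e1 + 1*(-1)*e1e2 + 3*2*e2e1 + 3*(-1)*e2e2
Using e1^2 = e2^2 = 1, e2e1 = -e1e2:
Scalar part s = 1*2 + 3*(-1) = 2 + (-3) = -1
Bivector part b = 1*(-1) - 3*2 = -1 - 6 = -7
uv = -1 - 7*e12


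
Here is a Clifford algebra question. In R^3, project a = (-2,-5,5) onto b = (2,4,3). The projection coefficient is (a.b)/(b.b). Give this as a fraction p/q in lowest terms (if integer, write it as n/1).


Projection coefficient = (a . b) / (b . b)
a . b = (-2)*2 + (-5)*4 + 5*3
= -4 + (-20) + 15 = -9
b . b = 2^2 + 4^2 + 3^2
= 4 + 16 + 9 = 29
Coefficient = -9/29
In lowest terms: -9/29


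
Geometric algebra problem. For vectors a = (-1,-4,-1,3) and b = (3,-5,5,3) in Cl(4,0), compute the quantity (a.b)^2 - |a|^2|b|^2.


a . b = (-1)*3 + (-4)*(-5) + (-1)*5 + 3*3
= -3 + 20 + (-5) + 9 = 21
|a|^2 = (-1)^2 + (-4)^2 + (-1)^2 + 3^2 = 27
|b|^2 = 3^2 + (-5)^2 + 5^2 + 3^2 = 68
(a.b)^2 = 21^2 = 441
|a|^2 * |b|^2 = 27 * 68 = 1836
Result = 441 - 1836 = -1395


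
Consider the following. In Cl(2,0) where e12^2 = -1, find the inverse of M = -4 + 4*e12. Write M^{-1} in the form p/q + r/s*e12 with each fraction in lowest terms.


M = -4 + 4*e12, where e12^2 = -1.
Since M commutes with its reverse ~M = a - b*e12, M * ~M = a^2 - b^2*e12^2 = a^2 + b^2.
So M^{-1} = ~M / (a^2 + b^2) = (a - b*e12)/(a^2 + b^2).
a^2 + b^2 = 16 + 16 = 32
Scalar part = -4/32 = -1/8
Bivector coeff = -4/32 = -1/8
M^{-1} = -1/8 - 1/8*e12


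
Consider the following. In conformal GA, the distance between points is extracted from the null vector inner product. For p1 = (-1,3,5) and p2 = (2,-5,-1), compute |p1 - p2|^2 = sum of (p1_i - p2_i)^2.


p1 - p2 = (-3, 8, 6)
|p1 - p2|^2 = (-3)^2 + 8^2 + 6^2
= 9 + 64 + 36
= 109


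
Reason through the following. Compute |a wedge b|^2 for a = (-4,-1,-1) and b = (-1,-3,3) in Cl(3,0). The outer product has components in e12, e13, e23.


a wedge b = (a1*b2 - a2*b1)*e12 + (a1*b3 - a3*b1)*e13 + (a2*b3 - a3*b2)*e23
e12 coeff: (-4)*(-3) - (-1)*(-1) = 12 - 1 = 11
e13 coeff: (-4)*3 - (-1)*(-1) = -12 - 1 = -13
e23 coeff: (-1)*3 - (-1)*(-3) = -3 - 3 = -6
|a wedge b|^2 = 11^2 + (-13)^2 + (-6)^2
= 121 + 169 + 36
= 326


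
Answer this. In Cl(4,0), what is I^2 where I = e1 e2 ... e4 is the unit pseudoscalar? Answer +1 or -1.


The pseudoscalar I = e1...e_n (product of all n generators) of Cl(p,q) satisfies I^2 = (-1)^(q + n(n-1)/2).
p = 4, q = 0, n = p + q = 4
n(n-1)/2 = 4 * 3 / 2 = 6
Exponent = q + n(n-1)/2 = 0 + 6 = 6
I^2 = (-1)^6 = +1


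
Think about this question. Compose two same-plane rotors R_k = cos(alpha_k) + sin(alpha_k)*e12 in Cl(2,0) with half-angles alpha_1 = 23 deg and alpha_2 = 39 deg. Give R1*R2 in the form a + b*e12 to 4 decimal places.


Same-plane rotors commute and their half-angles add:
R1*R2 = cos(a1 + a2) + sin(a1 + a2)*e12.
a1 + a2 = 23 + 39 = 62 deg
cos(62 deg) = 0.4695
sin(62 deg) = 0.8829
R1*R2 = 0.4695 + 0.8829*e12


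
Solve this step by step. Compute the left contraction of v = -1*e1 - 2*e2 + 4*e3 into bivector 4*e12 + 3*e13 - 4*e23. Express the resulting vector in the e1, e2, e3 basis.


Left contraction v _| B = <vB>_1 (grade-1 part of the geometric product vB).
Using e1_|e12 = e2, e2_|e12 = -e1, e1_|e13 = e3, e3_|e13 = -e1, e2_|e23 = e3, e3_|e23 = -e2:
e1 coeff: -v2*b12 - v3*b13 = -(-2)*(4) - (4)*(3) = -4
e2 coeff: v1*b12 - v3*b23 = (-1)*(4) - (4)*(-4) = 12
e3 coeff: v1*b13 + v2*b23 = (-1)*(3) + (-2)*(-4) = 5
v _| B = -4*e1 + 12*e2 + 5*e3


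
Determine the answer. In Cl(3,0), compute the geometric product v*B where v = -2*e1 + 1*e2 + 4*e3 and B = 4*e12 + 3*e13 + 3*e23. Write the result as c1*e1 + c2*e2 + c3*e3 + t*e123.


vB has grade-1 (vector) and grade-3 (trivector) parts: vB = (v _| B) + (v ^ B).
Vector part <vB>_1:
  e1: -v2*b12 - v3*b13 = -(1)*(4) - (4)*(3) = -16
  e2: v1*b12 - v3*b23 = (-2)*(4) - (4)*(3) = -20
  e3: v1*b13 + v2*b23 = (-2)*(3) + (1)*(3) = -3
Trivector part <vB>_3:
  e123: v1*b23 - v2*b13 + v3*b12 = (-2)*(3) - (1)*(3) + (4)*(4) = 7
vB = -16*e1 - 20*e2 - 3*e3 + 7*e123


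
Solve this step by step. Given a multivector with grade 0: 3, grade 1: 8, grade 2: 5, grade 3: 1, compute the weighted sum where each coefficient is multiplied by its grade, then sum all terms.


Grade-weighted sum = sum of grade_k * coefficient_k
0*3 = 0
1*8 = 8
2*5 = 10
3*1 = 3
Total = 0 + 8 + 10 + 3 = 21


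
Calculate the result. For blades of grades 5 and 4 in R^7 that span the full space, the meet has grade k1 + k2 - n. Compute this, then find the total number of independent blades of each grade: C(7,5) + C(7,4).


Meet grade = grade(A) + grade(B) - n
= 5 + 4 - 7 = 2
C(7,5) = 21
C(7,4) = 35
dim_A + dim_B = 21 + 35 = 56


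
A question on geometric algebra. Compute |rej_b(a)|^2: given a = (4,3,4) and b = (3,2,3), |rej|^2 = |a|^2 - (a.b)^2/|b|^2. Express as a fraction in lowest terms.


|a|^2 = 4^2 + 3^2 + 4^2 = 41
|b|^2 = 3^2 + 2^2 + 3^2 = 22
a . b = 4*3 + 3*2 + 4*3 = 30
(a.b)^2 = 30^2 = 900
|rej|^2 = 41 - 900/22
= (902 - 900)/22
= 2/22
In lowest terms: 1/11


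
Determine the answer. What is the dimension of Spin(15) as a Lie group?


Spin(n) double-covers SO(n); both have Lie algebra so(n) of dimension n(n-1)/2.
n = 15
n(n-1) = 15 * 14 = 210
dim Spin(15) = 210/2 = 105


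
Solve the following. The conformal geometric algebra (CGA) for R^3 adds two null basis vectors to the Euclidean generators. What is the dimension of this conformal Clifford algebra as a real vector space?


The conformal model of R^3 uses Cl(4,1): the 3 Euclidean generators plus two extra orthogonal generators e+ (e+^2 = +1) and e- (e-^2 = -1), from which the null vectors e0, einf are built.
Number of generators m = 3 + 2 = 5.
dim Cl(p,q) = 2^m = 2^5 = 32


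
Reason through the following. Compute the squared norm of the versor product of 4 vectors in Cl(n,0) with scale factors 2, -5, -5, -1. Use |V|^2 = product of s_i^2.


Each vector v_i has |v_i|^2 = s_i^2
Squared scales: 2^2 = 4, (-5)^2 = 25, (-5)^2 = 25, (-1)^2 = 1
|V|^2 = 4 * 25 * 25 * 1
= 2500


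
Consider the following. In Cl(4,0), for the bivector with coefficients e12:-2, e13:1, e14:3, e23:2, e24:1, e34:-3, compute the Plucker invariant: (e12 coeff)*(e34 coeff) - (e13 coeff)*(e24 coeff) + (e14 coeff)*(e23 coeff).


Plucker relation: af - be + cd
a*f = (-2)*(-3) = 6
b*e = 1*1 = 1
c*d = 3*2 = 6
af - be + cd = 6 - 1 + 6
= 11


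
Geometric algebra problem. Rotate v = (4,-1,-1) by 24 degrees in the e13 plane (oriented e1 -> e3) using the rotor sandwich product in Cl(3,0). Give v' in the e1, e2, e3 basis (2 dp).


Rotor R = cos(12deg) - sin(12deg)*e13
Rotation angle theta = 2 * 12 = 24 degrees in the e13 plane (e1 -> e3).
The component perpendicular to the plane (e2) is invariant: v'_2 = v2 = -1.00
cos(24deg) = 0.9135, sin(24deg) = 0.4067
v'_1 = v1*cos(theta) - v3*sin(theta) = 4*0.9135 - (-1)*0.4067 = 4.06
v'_3 = v1*sin(theta) + v3*cos(theta) = 4*0.4067 + (-1)*0.9135 = 0.71
v' = 4.06*e1 - 1.00*e2 + 0.71*e3


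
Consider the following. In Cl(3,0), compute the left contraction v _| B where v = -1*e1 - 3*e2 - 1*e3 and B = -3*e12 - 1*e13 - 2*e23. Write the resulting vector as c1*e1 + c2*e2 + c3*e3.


Left contraction v _| B = <vB>_1 (grade-1 part of the geometric product vB).
Using e1_|e12 = e2, e2_|e12 = -e1, e1_|e13 = e3, e3_|e13 = -e1, e2_|e23 = e3, e3_|e23 = -e2:
e1 coeff: -v2*b12 - v3*b13 = -(-3)*(-3) - (-1)*(-1) = -10
e2 coeff: v1*b12 - v3*b23 = (-1)*(-3) - (-1)*(-2) = 1
e3 coeff: v1*b13 + v2*b23 = (-1)*(-1) + (-3)*(-2) = 7
v _| B = -10*e1 + 1*e2 + 7*e3


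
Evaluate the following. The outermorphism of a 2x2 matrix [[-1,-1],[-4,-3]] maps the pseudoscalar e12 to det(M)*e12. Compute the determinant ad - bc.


The outermorphism of a linear map f sends e1^e2 to f(e1)^f(e2).
f(e1) = -1*e1 - 4*e2
f(e2) = -1*e1 - 3*e2
f(e1) ^ f(e2) = (-1*e1 - 4*e2) ^ (-1*e1 - 3*e2)
= (-1)*(-3)*e12 + (-4)*(-1)*e21
= (3 - 4)*e12
= -1*e12
Coefficient = -1


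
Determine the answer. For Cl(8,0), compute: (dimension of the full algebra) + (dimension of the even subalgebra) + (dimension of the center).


n = 8 + 0 = 8
Total dim = 2^8 = 256
Even subalgebra dim = 2^7 = 128
n is even, so center dim = 1
Sum = 256 + 128 + 1 = 385


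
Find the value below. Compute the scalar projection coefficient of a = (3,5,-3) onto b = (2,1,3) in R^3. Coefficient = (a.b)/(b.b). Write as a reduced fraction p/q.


Projection coefficient = (a . b) / (b . b)
a . b = 3*2 + 5*1 + (-3)*3
= 6 + 5 + (-9) = 2
b . b = 2^2 + 1^2 + 3^2
= 4 + 1 + 9 = 14
Coefficient = 2/14
In lowest terms: 1/7


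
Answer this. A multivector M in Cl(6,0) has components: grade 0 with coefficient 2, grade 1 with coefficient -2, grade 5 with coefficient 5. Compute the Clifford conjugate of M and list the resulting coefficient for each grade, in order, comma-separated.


Clifford conjugate sign for grade k: (-1)^(k(k+1)/2)
Grade 0: (-1)^(0*1/2) = (-1)^0 = 1, coeff 2 -> 2
Grade 1: (-1)^(1*2/2) = (-1)^1 = -1, coeff -2 -> 2
Grade 5: (-1)^(5*6/2) = (-1)^15 = -1, coeff 5 -> -5
Conjugated coefficients: 2, 2, -5


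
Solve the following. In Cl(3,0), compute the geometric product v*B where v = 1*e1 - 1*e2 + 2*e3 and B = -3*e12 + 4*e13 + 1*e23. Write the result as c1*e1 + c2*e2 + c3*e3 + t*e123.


vB has grade-1 (vector) and grade-3 (trivector) parts: vB = (v _| B) + (v ^ B).
Vector part <vB>_1:
  e1: -v2*b12 - v3*b13 = -(-1)*(-3) - (2)*(4) = -11
  e2: v1*b12 - v3*b23 = (1)*(-3) - (2)*(1) = -5
  e3: v1*b13 + v2*b23 = (1)*(4) + (-1)*(1) = 3
Trivector part <vB>_3:
  e123: v1*b23 - v2*b13 + v3*b12 = (1)*(1) - (-1)*(4) + (2)*(-3) = -1
vB = -11*e1 - 5*e2 + 3*e3 - 1*e123


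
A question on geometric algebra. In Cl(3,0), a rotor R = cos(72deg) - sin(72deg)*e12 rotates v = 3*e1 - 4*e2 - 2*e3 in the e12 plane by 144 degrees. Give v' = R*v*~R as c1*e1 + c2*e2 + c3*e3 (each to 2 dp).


Rotor R = cos(72deg) - sin(72deg)*e12
Rotation angle theta = 2 * 72 = 144 degrees in the e12 plane (e1 -> e2).
The component perpendicular to the plane (e3) is invariant: v'_3 = v3 = -2.00
cos(144deg) = -0.8090, sin(144deg) = 0.5878
v'_1 = v1*cos(theta) - v2*sin(theta) = 3*(-0.8090) - (-4)*0.5878 = -0.08
v'_2 = v1*sin(theta) + v2*cos(theta) = 3*0.5878 + (-4)*(-0.8090) = 5.00
v' = -0.08*e1 + 5.00*e2 - 2.00*e3


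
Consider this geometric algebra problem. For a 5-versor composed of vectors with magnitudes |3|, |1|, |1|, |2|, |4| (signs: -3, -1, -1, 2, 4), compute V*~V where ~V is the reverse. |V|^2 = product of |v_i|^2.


Each vector v_i has |v_i|^2 = s_i^2
Squared scales: (-3)^2 = 9, (-1)^2 = 1, (-1)^2 = 1, 2^2 = 4, 4^2 = 16
|V|^2 = 9 * 1 * 1 * 4 * 16
= 576


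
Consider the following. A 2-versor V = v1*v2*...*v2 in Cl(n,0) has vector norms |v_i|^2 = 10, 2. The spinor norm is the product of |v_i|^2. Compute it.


Spinor norm N(V) = |v1|^2 * |v2|^2 * ... * |v2|^2
= 10 * 2
Running product: 10, 20
N(V) = 20


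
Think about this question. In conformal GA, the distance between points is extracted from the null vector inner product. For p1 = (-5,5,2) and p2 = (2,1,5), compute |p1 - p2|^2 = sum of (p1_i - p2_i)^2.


p1 - p2 = (-7, 4, -3)
|p1 - p2|^2 = (-7)^2 + 4^2 + (-3)^2
= 49 + 16 + 9
= 74


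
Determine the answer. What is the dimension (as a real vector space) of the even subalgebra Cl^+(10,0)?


Even subalgebra dimension = 2^(n-1)
n = 10 + 0 = 10
2^(10 - 1) = 2^9 = 512
Verification: sum of C(10,k) for even k = 1 + 45 + 210 + 210 + 45 + 1 = 512
Result = 512


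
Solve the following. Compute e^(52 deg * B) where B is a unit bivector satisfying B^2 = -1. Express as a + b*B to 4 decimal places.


For a unit bivector B with B^2 = -1, the exponential series gives
e^(theta*B) = cos(theta) + sin(theta)*B (the GA analogue of Euler's formula).
theta = 52 degrees = 0.907571 rad
cos(52 deg) = 0.6157
sin(52 deg) = 0.7880
exp(theta*B) = 0.6157 + 0.7880*B


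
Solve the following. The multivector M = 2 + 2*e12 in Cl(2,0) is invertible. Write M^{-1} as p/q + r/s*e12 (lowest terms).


M = 2 + 2*e12, where e12^2 = -1.
Since M commutes with its reverse ~M = a - b*e12, M * ~M = a^2 - b^2*e12^2 = a^2 + b^2.
So M^{-1} = ~M / (a^2 + b^2) = (a - b*e12)/(a^2 + b^2).
a^2 + b^2 = 4 + 4 = 8
Scalar part = 2/8 = 1/4
Bivector coeff = -2/8 = -1/4
M^{-1} = 1/4 - 1/4*e12


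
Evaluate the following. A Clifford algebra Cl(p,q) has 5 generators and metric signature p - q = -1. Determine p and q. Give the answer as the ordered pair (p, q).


We need p + q = 5 and p - q = -1.
Adding: 2p = 5 + (-1) = 4, so p = 2.
Then q = 5 - 2 = 3.
(p, q) = (2, 3)


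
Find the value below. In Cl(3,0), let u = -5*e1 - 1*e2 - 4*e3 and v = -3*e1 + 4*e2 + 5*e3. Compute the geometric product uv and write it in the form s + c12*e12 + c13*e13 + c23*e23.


In Cl(3,0): e_i^2 = 1, e_ie_j = -e_je_i for i != j.
Scalar part = u . v = (-5)*(-3) + (-1)*4 + (-4)*5
= 15 + (-4) + (-20) = -9
e12 coeff = (-5)*4 - (-1)*(-3) = -20 - 3 = -23
e13 coeff = (-5)*5 - (-4)*(-3) = -25 - 12 = -37
e23 coeff = (-1)*5 - (-4)*4 = -5 - (-16) = 11
uv = -9 - 23*e12 - 37*e13 + 11*e23


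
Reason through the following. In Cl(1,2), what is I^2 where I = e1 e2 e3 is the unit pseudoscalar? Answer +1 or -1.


The pseudoscalar I = e1...e_n (product of all n generators) of Cl(p,q) satisfies I^2 = (-1)^(q + n(n-1)/2).
p = 1, q = 2, n = p + q = 3
n(n-1)/2 = 3 * 2 / 2 = 3
Exponent = q + n(n-1)/2 = 2 + 3 = 5
I^2 = (-1)^5 = -1


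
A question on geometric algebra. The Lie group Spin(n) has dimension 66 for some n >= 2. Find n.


dim Spin(n) = dim so(n) = n(n-1)/2.
Solve n(n-1)/2 = 66, i.e. n^2 - n - 132 = 0.
Discriminant = 1 + 8*66 = 529
n = (1 + sqrt(529))/2 = (1 + 23)/2 = 12


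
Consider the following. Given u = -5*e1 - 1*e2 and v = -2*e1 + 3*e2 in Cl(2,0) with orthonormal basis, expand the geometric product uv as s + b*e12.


Expand: (-5*e1 - 1*e2)(-2*e1 + 3*e2)
= (-5)*(-2)*e1e1 + (-5)*3*e1e2 + (-1)*(-2)*e2e1 + (-1)*3*e2e2
Using e1^2 = e2^2 = 1, e2e1 = -e1e2:
Scalar part s = (-5)*(-2) + (-1)*3 = 10 + (-3) = 7
Bivector part b = (-5)*3 - (-1)*(-2) = -15 - 2 = -17
uv = 7 - 17*e12


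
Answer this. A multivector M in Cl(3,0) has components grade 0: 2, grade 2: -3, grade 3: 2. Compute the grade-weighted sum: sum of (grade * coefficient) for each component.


Grade-weighted sum = sum of grade_k * coefficient_k
0*2 = 0
2*(-3) = -6
3*2 = 6
Total = 0 + (-6) + 6 = 0


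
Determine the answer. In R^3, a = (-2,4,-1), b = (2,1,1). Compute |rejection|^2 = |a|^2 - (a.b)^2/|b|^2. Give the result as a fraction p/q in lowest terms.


|a|^2 = (-2)^2 + 4^2 + (-1)^2 = 21
|b|^2 = 2^2 + 1^2 + 1^2 = 6
a . b = (-2)*2 + 4*1 + (-1)*1 = -1
(a.b)^2 = (-1)^2 = 1
|rej|^2 = 21 - 1/6
= (126 - 1)/6
= 125/6
In lowest terms: 125/6


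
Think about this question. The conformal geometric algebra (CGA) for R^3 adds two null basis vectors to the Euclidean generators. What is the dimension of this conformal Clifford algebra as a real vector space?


The conformal model of R^3 uses Cl(4,1): the 3 Euclidean generators plus two extra orthogonal generators e+ (e+^2 = +1) and e- (e-^2 = -1), from which the null vectors e0, einf are built.
Number of generators m = 3 + 2 = 5.
dim Cl(p,q) = 2^m = 2^5 = 32


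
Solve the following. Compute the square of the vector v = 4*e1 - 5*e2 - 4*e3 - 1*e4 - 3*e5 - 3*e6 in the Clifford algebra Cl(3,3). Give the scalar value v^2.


v^2 = sum of c_i^2 * e_i^2
Positive signature terms (e_i^2 = +1): 4^2 + (-5)^2 + (-4)^2 = 57
Negative signature terms (e_j^2 = -1): (-1)^2 + (-3)^2 + (-3)^2 = 19
v^2 = 57 - 19 = 38


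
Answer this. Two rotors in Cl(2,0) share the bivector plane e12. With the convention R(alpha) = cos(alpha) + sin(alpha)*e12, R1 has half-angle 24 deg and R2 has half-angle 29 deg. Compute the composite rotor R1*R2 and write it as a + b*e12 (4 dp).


Same-plane rotors commute and their half-angles add:
R1*R2 = cos(a1 + a2) + sin(a1 + a2)*e12.
a1 + a2 = 24 + 29 = 53 deg
cos(53 deg) = 0.6018
sin(53 deg) = 0.7986
R1*R2 = 0.6018 + 0.7986*e12


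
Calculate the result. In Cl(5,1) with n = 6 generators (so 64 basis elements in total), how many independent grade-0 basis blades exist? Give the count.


Number of grade-k basis blades in Cl(p,q) with n = p + q is C(n, k).
n = 5 + 1 = 6
C(6, 0) = 6! / (0! * 6!)
= 720 / (1 * 720)
= 1


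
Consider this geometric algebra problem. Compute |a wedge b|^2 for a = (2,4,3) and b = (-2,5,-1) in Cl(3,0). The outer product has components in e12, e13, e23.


a wedge b = (a1*b2 - a2*b1)*e12 + (a1*b3 - a3*b1)*e13 + (a2*b3 - a3*b2)*e23
e12 coeff: 2*5 - 4*(-2) = 10 - (-8) = 18
e13 coeff: 2*(-1) - 3*(-2) = -2 - (-6) = 4
e23 coeff: 4*(-1) - 3*5 = -4 - 15 = -19
|a wedge b|^2 = 18^2 + 4^2 + (-19)^2
= 324 + 16 + 361
= 701


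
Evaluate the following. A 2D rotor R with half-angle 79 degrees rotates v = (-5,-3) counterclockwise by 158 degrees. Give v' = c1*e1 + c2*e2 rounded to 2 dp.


Rotor R = cos(79deg) - sin(79deg)*e12
Rotation angle theta = 2 * 79 = 158 degrees
v' = R*v*~R rotates v by theta.
cos(158deg) = -0.9272, sin(158deg) = 0.3746
v'_1 = -5*cos(158deg) - (-3)*sin(158deg)
= -5*(-0.9272) - (-3)*0.3746
= 5.76
v'_2 = -5*sin(158deg) + (-3)*cos(158deg)
= -5*0.3746 + (-3)*(-0.9272)
= 0.91
v' = 5.76*e1 + 0.91*e2


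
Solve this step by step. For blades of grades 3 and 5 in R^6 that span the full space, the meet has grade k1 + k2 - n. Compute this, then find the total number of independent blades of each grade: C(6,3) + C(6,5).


Meet grade = grade(A) + grade(B) - n
= 3 + 5 - 6 = 2
C(6,3) = 20
C(6,5) = 6
dim_A + dim_B = 20 + 6 = 26


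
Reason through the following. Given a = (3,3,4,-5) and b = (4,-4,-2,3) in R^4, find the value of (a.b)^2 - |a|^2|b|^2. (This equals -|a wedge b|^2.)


a . b = 3*4 + 3*(-4) + 4*(-2) + (-5)*3
= 12 + (-12) + (-8) + (-15) = -23
|a|^2 = 3^2 + 3^2 + 4^2 + (-5)^2 = 59
|b|^2 = 4^2 + (-4)^2 + (-2)^2 + 3^2 = 45
(a.b)^2 = (-23)^2 = 529
|a|^2 * |b|^2 = 59 * 45 = 2655
Result = 529 - 2655 = -2126


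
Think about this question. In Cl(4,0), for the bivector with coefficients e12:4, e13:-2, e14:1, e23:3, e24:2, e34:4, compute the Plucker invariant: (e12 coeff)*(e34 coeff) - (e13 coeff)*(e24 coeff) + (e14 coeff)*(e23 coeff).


Plucker relation: af - be + cd
a*f = 4*4 = 16
b*e = (-2)*2 = -4
c*d = 1*3 = 3
af - be + cd = 16 - (-4) + 3
= 23


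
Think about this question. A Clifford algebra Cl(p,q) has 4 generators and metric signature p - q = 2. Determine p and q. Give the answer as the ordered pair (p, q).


We need p + q = 4 and p - q = 2.
Adding: 2p = 4 + 2 = 6, so p = 3.
Then q = 4 - 3 = 1.
(p, q) = (3, 1)


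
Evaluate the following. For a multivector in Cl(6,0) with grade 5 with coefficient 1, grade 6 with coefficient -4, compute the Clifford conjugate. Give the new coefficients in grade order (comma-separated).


Clifford conjugate sign for grade k: (-1)^(k(k+1)/2)
Grade 5: (-1)^(5*6/2) = (-1)^15 = -1, coeff 1 -> -1
Grade 6: (-1)^(6*7/2) = (-1)^21 = -1, coeff -4 -> 4
Conjugated coefficients: -1, 4


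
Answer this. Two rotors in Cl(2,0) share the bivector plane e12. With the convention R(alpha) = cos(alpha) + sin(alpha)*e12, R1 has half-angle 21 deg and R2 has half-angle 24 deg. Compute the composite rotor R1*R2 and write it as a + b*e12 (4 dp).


Same-plane rotors commute and their half-angles add:
R1*R2 = cos(a1 + a2) + sin(a1 + a2)*e12.
a1 + a2 = 21 + 24 = 45 deg
cos(45 deg) = 0.7071
sin(45 deg) = 0.7071
R1*R2 = 0.7071 + 0.7071*e12


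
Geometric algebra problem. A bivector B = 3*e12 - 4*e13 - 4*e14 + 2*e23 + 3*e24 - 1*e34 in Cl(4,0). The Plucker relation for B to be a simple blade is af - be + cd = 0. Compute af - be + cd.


Plucker relation: af - be + cd
a*f = 3*(-1) = -3
b*e = (-4)*3 = -12
c*d = (-4)*2 = -8
af - be + cd = -3 - (-12) + (-8)
= 1


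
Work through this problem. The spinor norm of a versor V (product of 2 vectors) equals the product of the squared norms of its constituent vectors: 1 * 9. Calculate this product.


Spinor norm N(V) = |v1|^2 * |v2|^2 * ... * |v2|^2
= 1 * 9
Running product: 1, 9
N(V) = 9


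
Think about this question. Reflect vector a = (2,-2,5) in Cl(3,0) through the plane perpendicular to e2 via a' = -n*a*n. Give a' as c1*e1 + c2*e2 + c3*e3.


Reflection formula: a' = -n*a*n, with n = e2 (unit vector, n^2 = 1).
For reflection through hyperplane perp to e2:
The component along e2 flips sign, others stay.
a = (2, -2, 5)
a' = (2, 2, 5)
a' = 2*e1 + 2*e2 + 5*e3


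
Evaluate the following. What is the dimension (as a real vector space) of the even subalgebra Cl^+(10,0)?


Even subalgebra dimension = 2^(n-1)
n = 10 + 0 = 10
2^(10 - 1) = 2^9 = 512
Verification: sum of C(10,k) for even k = 1 + 45 + 210 + 210 + 45 + 1 = 512
Result = 512


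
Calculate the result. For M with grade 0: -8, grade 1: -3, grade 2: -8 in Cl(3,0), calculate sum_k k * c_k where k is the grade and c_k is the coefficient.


Grade-weighted sum = sum of grade_k * coefficient_k
0*(-8) = 0
1*(-3) = -3
2*(-8) = -16
Total = 0 + (-3) + (-16) = -19


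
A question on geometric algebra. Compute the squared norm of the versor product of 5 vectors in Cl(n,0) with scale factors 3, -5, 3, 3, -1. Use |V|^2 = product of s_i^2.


Each vector v_i has |v_i|^2 = s_i^2
Squared scales: 3^2 = 9, (-5)^2 = 25, 3^2 = 9, 3^2 = 9, (-1)^2 = 1
|V|^2 = 9 * 25 * 9 * 9 * 1
= 18225


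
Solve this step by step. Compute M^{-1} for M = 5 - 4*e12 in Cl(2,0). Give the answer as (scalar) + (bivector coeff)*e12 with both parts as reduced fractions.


M = 5 - 4*e12, where e12^2 = -1.
Since M commutes with its reverse ~M = a - b*e12, M * ~M = a^2 - b^2*e12^2 = a^2 + b^2.
So M^{-1} = ~M / (a^2 + b^2) = (a - b*e12)/(a^2 + b^2).
a^2 + b^2 = 25 + 16 = 41
Scalar part = 5/41 = 5/41
Bivector coeff = 4/41 = 4/41
M^{-1} = 5/41 + 4/41*e12


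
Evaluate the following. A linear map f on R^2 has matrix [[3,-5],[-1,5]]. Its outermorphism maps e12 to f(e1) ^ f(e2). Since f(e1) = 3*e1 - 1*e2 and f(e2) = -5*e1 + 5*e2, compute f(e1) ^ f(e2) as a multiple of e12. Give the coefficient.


The outermorphism of a linear map f sends e1^e2 to f(e1)^f(e2).
f(e1) = 3*e1 - 1*e2
f(e2) = -5*e1 + 5*e2
f(e1) ^ f(e2) = (3*e1 - 1*e2) ^ (-5*e1 + 5*e2)
= 3*5*e12 + (-1)*(-5)*e21
= (15 - 5)*e12
= 10*e12
Coefficient = 10


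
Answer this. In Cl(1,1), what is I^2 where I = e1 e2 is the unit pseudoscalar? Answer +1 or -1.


The pseudoscalar I = e1...e_n (product of all n generators) of Cl(p,q) satisfies I^2 = (-1)^(q + n(n-1)/2).
p = 1, q = 1, n = p + q = 2
n(n-1)/2 = 2 * 1 / 2 = 1
Exponent = q + n(n-1)/2 = 1 + 1 = 2
I^2 = (-1)^2 = +1


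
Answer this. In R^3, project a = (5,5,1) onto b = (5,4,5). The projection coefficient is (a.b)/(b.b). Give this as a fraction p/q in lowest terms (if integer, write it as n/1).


Projection coefficient = (a . b) / (b . b)
a . b = 5*5 + 5*4 + 1*5
= 25 + 20 + 5 = 50
b . b = 5^2 + 4^2 + 5^2
= 25 + 16 + 25 = 66
Coefficient = 50/66
In lowest terms: 25/33


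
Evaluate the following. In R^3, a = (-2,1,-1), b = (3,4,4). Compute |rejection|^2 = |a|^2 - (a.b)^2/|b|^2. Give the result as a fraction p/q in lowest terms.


|a|^2 = (-2)^2 + 1^2 + (-1)^2 = 6
|b|^2 = 3^2 + 4^2 + 4^2 = 41
a . b = (-2)*3 + 1*4 + (-1)*4 = -6
(a.b)^2 = (-6)^2 = 36
|rej|^2 = 6 - 36/41
= (246 - 36)/41
= 210/41
In lowest terms: 210/41


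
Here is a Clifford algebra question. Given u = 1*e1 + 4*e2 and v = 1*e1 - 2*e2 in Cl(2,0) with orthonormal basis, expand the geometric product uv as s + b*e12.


Expand: (1*e1 + 4*e2)(1*e1 - 2*e2)
= 1*1*e1e1 + 1*(-2)*e1e2 + 4*1*e2e1 + 4*(-2)*e2e2
Using e1^2 = e2^2 = 1, e2e1 = -e1e2:
Scalar part s = 1*1 + 4*(-2) = 1 + (-8) = -7
Bivector part b = 1*(-2) - 4*1 = -2 - 4 = -6
uv = -7 - 6*e12


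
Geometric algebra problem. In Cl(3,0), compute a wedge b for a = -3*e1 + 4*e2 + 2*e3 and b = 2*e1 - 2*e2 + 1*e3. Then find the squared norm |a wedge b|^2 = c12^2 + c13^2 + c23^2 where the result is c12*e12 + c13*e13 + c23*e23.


a wedge b = (a1*b2 - a2*b1)*e12 + (a1*b3 - a3*b1)*e13 + (a2*b3 - a3*b2)*e23
e12 coeff: (-3)*(-2) - 4*2 = 6 - 8 = -2
e13 coeff: (-3)*1 - 2*2 = -3 - 4 = -7
e23 coeff: 4*1 - 2*(-2) = 4 - (-4) = 8
|a wedge b|^2 = (-2)^2 + (-7)^2 + 8^2
= 4 + 49 + 64
= 117


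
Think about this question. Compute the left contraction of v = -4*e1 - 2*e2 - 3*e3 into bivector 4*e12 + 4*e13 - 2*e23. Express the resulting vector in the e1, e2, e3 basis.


Left contraction v _| B = <vB>_1 (grade-1 part of the geometric product vB).
Using e1_|e12 = e2, e2_|e12 = -e1, e1_|e13 = e3, e3_|e13 = -e1, e2_|e23 = e3, e3_|e23 = -e2:
e1 coeff: -v2*b12 - v3*b13 = -(-2)*(4) - (-3)*(4) = 20
e2 coeff: v1*b12 - v3*b23 = (-4)*(4) - (-3)*(-2) = -22
e3 coeff: v1*b13 + v2*b23 = (-4)*(4) + (-2)*(-2) = -12
v _| B = 20*e1 - 22*e2 - 12*e3


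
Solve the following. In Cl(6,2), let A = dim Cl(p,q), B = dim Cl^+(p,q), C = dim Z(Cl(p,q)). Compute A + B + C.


n = 6 + 2 = 8
Total dim = 2^8 = 256
Even subalgebra dim = 2^7 = 128
n is even, so center dim = 1
Sum = 256 + 128 + 1 = 385


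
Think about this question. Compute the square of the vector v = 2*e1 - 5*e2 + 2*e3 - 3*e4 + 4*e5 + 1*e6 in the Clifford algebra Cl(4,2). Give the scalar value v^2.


v^2 = sum of c_i^2 * e_i^2
Positive signature terms (e_i^2 = +1): 2^2 + (-5)^2 + 2^2 + (-3)^2 = 42
Negative signature terms (e_j^2 = -1): 4^2 + 1^2 = 17
v^2 = 42 - 17 = 25


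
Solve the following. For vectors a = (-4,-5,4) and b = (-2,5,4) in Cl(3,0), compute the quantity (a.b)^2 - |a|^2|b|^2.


a . b = (-4)*(-2) + (-5)*5 + 4*4
= 8 + (-25) + 16 = -1
|a|^2 = (-4)^2 + (-5)^2 + 4^2 = 57
|b|^2 = (-2)^2 + 5^2 + 4^2 = 45
(a.b)^2 = (-1)^2 = 1
|a|^2 * |b|^2 = 57 * 45 = 2565
Result = 1 - 2565 = -2564


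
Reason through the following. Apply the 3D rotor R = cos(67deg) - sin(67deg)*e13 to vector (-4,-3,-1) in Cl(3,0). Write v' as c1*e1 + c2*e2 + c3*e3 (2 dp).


Rotor R = cos(67deg) - sin(67deg)*e13
Rotation angle theta = 2 * 67 = 134 degrees in the e13 plane (e1 -> e3).
The component perpendicular to the plane (e2) is invariant: v'_2 = v2 = -3.00
cos(134deg) = -0.6947, sin(134deg) = 0.7193
v'_1 = v1*cos(theta) - v3*sin(theta) = -4*(-0.6947) - (-1)*0.7193 = 3.50
v'_3 = v1*sin(theta) + v3*cos(theta) = -4*0.7193 + (-1)*(-0.6947) = -2.18
v' = 3.50*e1 - 3.00*e2 - 2.18*e3


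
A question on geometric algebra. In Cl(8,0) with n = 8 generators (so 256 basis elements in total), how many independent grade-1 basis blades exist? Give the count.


Number of grade-k basis blades in Cl(p,q) with n = p + q is C(n, k).
n = 8 + 0 = 8
C(8, 1) = 8! / (1! * 7!)
= 40320 / (1 * 5040)
= 8


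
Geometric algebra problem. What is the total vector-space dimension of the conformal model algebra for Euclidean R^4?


The conformal model of R^4 uses Cl(5,1): the 4 Euclidean generators plus two extra orthogonal generators e+ (e+^2 = +1) and e- (e-^2 = -1), from which the null vectors e0, einf are built.
Number of generators m = 4 + 2 = 6.
dim Cl(p,q) = 2^m = 2^6 = 64


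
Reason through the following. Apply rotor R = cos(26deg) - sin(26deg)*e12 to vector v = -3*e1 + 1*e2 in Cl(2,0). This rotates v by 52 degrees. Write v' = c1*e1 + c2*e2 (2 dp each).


Rotor R = cos(26deg) - sin(26deg)*e12
Rotation angle theta = 2 * 26 = 52 degrees
v' = R*v*~R rotates v by theta.
cos(52deg) = 0.6157, sin(52deg) = 0.7880
v'_1 = -3*cos(52deg) - 1*sin(52deg)
= -3*0.6157 - 1*0.7880
= -2.63
v'_2 = -3*sin(52deg) + 1*cos(52deg)
= -3*0.7880 + 1*0.6157
= -1.75
v' = -2.63*e1 - 1.75*e2


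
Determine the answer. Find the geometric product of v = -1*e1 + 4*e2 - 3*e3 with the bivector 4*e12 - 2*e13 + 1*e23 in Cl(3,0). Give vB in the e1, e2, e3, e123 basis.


vB has grade-1 (vector) and grade-3 (trivector) parts: vB = (v _| B) + (v ^ B).
Vector part <vB>_1:
  e1: -v2*b12 - v3*b13 = -(4)*(4) - (-3)*(-2) = -22
  e2: v1*b12 - v3*b23 = (-1)*(4) - (-3)*(1) = -1
  e3: v1*b13 + v2*b23 = (-1)*(-2) + (4)*(1) = 6
Trivector part <vB>_3:
  e123: v1*b23 - v2*b13 + v3*b12 = (-1)*(1) - (4)*(-2) + (-3)*(4) = -5
vB = -22*e1 - 1*e2 + 6*e3 - 5*e123


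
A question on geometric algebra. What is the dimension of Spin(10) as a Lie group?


Spin(n) double-covers SO(n); both have Lie algebra so(n) of dimension n(n-1)/2.
n = 10
n(n-1) = 10 * 9 = 90
dim Spin(10) = 90/2 = 45


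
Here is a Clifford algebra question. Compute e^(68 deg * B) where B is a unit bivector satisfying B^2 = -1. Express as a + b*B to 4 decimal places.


For a unit bivector B with B^2 = -1, the exponential series gives
e^(theta*B) = cos(theta) + sin(theta)*B (the GA analogue of Euler's formula).
theta = 68 degrees = 1.186824 rad
cos(68 deg) = 0.3746
sin(68 deg) = 0.9272
exp(theta*B) = 0.3746 + 0.9272*B


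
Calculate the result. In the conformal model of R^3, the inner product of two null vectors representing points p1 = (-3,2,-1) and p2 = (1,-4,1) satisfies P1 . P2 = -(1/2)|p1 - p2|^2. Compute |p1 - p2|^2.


p1 - p2 = (-4, 6, -2)
|p1 - p2|^2 = (-4)^2 + 6^2 + (-2)^2
= 16 + 36 + 4
= 56


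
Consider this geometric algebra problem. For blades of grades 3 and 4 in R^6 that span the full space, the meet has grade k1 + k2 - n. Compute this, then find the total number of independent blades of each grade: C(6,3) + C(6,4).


Meet grade = grade(A) + grade(B) - n
= 3 + 4 - 6 = 1
C(6,3) = 20
C(6,4) = 15
dim_A + dim_B = 20 + 15 = 35


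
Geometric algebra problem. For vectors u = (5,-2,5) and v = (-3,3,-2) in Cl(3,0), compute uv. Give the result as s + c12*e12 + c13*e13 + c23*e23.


In Cl(3,0): e_i^2 = 1, e_ie_j = -e_je_i for i != j.
Scalar part = u . v = 5*(-3) + (-2)*3 + 5*(-2)
= -15 + (-6) + (-10) = -31
e12 coeff = 5*3 - (-2)*(-3) = 15 - 6 = 9
e13 coeff = 5*(-2) - 5*(-3) = -10 - (-15) = 5
e23 coeff = (-2)*(-2) - 5*3 = 4 - 15 = -11
uv = -31 + 9*e12 + 5*e13 - 11*e23


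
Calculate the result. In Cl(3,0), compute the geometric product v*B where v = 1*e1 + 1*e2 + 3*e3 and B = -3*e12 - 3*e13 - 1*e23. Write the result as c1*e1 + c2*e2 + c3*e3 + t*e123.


vB has grade-1 (vector) and grade-3 (trivector) parts: vB = (v _| B) + (v ^ B).
Vector part <vB>_1:
  e1: -v2*b12 - v3*b13 = -(1)*(-3) - (3)*(-3) = 12
  e2: v1*b12 - v3*b23 = (1)*(-3) - (3)*(-1) = 0
  e3: v1*b13 + v2*b23 = (1)*(-3) + (1)*(-1) = -4
Trivector part <vB>_3:
  e123: v1*b23 - v2*b13 + v3*b12 = (1)*(-1) - (1)*(-3) + (3)*(-3) = -7
vB = 12*e1 + 0*e2 - 4*e3 - 7*e123


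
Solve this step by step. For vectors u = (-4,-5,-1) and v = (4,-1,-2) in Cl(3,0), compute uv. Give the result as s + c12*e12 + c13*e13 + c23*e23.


In Cl(3,0): e_i^2 = 1, e_ie_j = -e_je_i for i != j.
Scalar part = u . v = (-4)*4 + (-5)*(-1) + (-1)*(-2)
= -16 + 5 + 2 = -9
e12 coeff = (-4)*(-1) - (-5)*4 = 4 - (-20) = 24
e13 coeff = (-4)*(-2) - (-1)*4 = 8 - (-4) = 12
e23 coeff = (-5)*(-2) - (-1)*(-1) = 10 - 1 = 9
uv = -9 + 24*e12 + 12*e13 + 9*e23


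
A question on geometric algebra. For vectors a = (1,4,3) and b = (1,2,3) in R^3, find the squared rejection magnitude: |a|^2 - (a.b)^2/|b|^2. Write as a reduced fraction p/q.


|a|^2 = 1^2 + 4^2 + 3^2 = 26
|b|^2 = 1^2 + 2^2 + 3^2 = 14
a . b = 1*1 + 4*2 + 3*3 = 18
(a.b)^2 = 18^2 = 324
|rej|^2 = 26 - 324/14
= (364 - 324)/14
= 40/14
In lowest terms: 20/7


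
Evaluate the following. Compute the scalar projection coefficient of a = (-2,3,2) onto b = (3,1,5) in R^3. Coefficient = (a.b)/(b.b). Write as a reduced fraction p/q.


Projection coefficient = (a . b) / (b . b)
a . b = (-2)*3 + 3*1 + 2*5
= -6 + 3 + 10 = 7
b . b = 3^2 + 1^2 + 5^2
= 9 + 1 + 25 = 35
Coefficient = 7/35
In lowest terms: 1/5


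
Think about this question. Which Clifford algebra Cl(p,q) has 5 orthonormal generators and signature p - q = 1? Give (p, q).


We need p + q = 5 and p - q = 1.
Adding: 2p = 5 + 1 = 6, so p = 3.
Then q = 5 - 3 = 2.
(p, q) = (3, 2)


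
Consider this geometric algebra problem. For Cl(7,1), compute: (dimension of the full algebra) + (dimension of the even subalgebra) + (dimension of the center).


n = 7 + 1 = 8
Total dim = 2^8 = 256
Even subalgebra dim = 2^7 = 128
n is even, so center dim = 1
Sum = 256 + 128 + 1 = 385


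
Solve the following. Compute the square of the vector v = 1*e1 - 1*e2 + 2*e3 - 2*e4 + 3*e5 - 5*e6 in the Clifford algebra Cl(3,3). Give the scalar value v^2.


v^2 = sum of c_i^2 * e_i^2
Positive signature terms (e_i^2 = +1): 1^2 + (-1)^2 + 2^2 = 6
Negative signature terms (e_j^2 = -1): (-2)^2 + 3^2 + (-5)^2 = 38
v^2 = 6 - 38 = -32


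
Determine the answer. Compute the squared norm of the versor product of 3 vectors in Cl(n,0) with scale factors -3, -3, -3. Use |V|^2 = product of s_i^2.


Each vector v_i has |v_i|^2 = s_i^2
Squared scales: (-3)^2 = 9, (-3)^2 = 9, (-3)^2 = 9
|V|^2 = 9 * 9 * 9
= 729


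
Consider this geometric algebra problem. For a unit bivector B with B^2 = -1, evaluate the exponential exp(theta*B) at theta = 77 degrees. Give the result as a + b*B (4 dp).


For a unit bivector B with B^2 = -1, the exponential series gives
e^(theta*B) = cos(theta) + sin(theta)*B (the GA analogue of Euler's formula).
theta = 77 degrees = 1.343904 rad
cos(77 deg) = 0.2250
sin(77 deg) = 0.9744
exp(theta*B) = 0.2250 + 0.9744*B


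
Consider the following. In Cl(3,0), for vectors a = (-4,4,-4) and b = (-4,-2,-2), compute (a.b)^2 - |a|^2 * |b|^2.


a . b = (-4)*(-4) + 4*(-2) + (-4)*(-2)
= 16 + (-8) + 8 = 16
|a|^2 = (-4)^2 + 4^2 + (-4)^2 = 48
|b|^2 = (-4)^2 + (-2)^2 + (-2)^2 = 24
(a.b)^2 = 16^2 = 256
|a|^2 * |b|^2 = 48 * 24 = 1152
Result = 256 - 1152 = -896


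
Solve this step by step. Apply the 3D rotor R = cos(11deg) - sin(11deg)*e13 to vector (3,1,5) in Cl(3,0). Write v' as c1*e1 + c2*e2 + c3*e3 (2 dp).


Rotor R = cos(11deg) - sin(11deg)*e13
Rotation angle theta = 2 * 11 = 22 degrees in the e13 plane (e1 -> e3).
The component perpendicular to the plane (e2) is invariant: v'_2 = v2 = 1.00
cos(22deg) = 0.9272, sin(22deg) = 0.3746
v'_1 = v1*cos(theta) - v3*sin(theta) = 3*0.9272 - 5*0.3746 = 0.91
v'_3 = v1*sin(theta) + v3*cos(theta) = 3*0.3746 + 5*0.9272 = 5.76
v' = 0.91*e1 + 1.00*e2 + 5.76*e3


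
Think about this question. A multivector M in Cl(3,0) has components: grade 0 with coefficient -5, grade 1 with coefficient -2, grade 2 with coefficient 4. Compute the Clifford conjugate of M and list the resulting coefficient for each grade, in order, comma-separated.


Clifford conjugate sign for grade k: (-1)^(k(k+1)/2)
Grade 0: (-1)^(0*1/2) = (-1)^0 = 1, coeff -5 -> -5
Grade 1: (-1)^(1*2/2) = (-1)^1 = -1, coeff -2 -> 2
Grade 2: (-1)^(2*3/2) = (-1)^3 = -1, coeff 4 -> -4
Conjugated coefficients: -5, 2, -4


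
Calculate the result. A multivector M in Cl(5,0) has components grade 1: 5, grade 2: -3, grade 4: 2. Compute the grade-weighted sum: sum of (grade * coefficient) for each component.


Grade-weighted sum = sum of grade_k * coefficient_k
1*5 = 5
2*(-3) = -6
4*2 = 8
Total = 5 + (-6) + 8 = 7


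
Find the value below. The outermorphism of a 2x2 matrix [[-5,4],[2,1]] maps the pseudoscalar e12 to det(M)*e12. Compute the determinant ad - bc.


The outermorphism of a linear map f sends e1^e2 to f(e1)^f(e2).
f(e1) = -5*e1 + 2*e2
f(e2) = 4*e1 + 1*e2
f(e1) ^ f(e2) = (-5*e1 + 2*e2) ^ (4*e1 + 1*e2)
= (-5)*1*e12 + 2*4*e21
= (-5 - 8)*e12
= -13*e12
Coefficient = -13


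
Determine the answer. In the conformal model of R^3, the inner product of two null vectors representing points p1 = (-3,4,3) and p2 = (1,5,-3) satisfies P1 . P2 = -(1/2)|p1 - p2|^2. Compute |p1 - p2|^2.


p1 - p2 = (-4, -1, 6)
|p1 - p2|^2 = (-4)^2 + (-1)^2 + 6^2
= 16 + 1 + 36
= 53


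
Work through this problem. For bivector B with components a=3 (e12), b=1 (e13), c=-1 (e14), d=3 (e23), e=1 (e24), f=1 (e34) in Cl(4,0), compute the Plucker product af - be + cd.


Plucker relation: af - be + cd
a*f = 3*1 = 3
b*e = 1*1 = 1
c*d = (-1)*3 = -3
af - be + cd = 3 - 1 + (-3)
= -1


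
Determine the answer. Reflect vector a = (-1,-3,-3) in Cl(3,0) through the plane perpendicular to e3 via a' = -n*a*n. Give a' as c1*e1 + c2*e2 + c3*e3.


Reflection formula: a' = -n*a*n, with n = e3 (unit vector, n^2 = 1).
For reflection through hyperplane perp to e3:
The component along e3 flips sign, others stay.
a = (-1, -3, -3)
a' = (-1, -3, 3)
a' = -1*e1 - 3*e2 + 3*e3


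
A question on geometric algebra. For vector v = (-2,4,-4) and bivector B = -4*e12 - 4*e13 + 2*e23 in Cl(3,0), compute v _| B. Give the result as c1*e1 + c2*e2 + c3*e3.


Left contraction v _| B = <vB>_1 (grade-1 part of the geometric product vB).
Using e1_|e12 = e2, e2_|e12 = -e1, e1_|e13 = e3, e3_|e13 = -e1, e2_|e23 = e3, e3_|e23 = -e2:
e1 coeff: -v2*b12 - v3*b13 = -(4)*(-4) - (-4)*(-4) = 0
e2 coeff: v1*b12 - v3*b23 = (-2)*(-4) - (-4)*(2) = 16
e3 coeff: v1*b13 + v2*b23 = (-2)*(-4) + (4)*(2) = 16
v _| B = 0*e1 + 16*e2 + 16*e3


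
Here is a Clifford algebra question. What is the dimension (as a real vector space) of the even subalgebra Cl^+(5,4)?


Even subalgebra dimension = 2^(n-1)
n = 5 + 4 = 9
2^(9 - 1) = 2^8 = 256
Verification: sum of C(9,k) for even k = 1 + 36 + 126 + 84 + 9 = 256
Result = 256


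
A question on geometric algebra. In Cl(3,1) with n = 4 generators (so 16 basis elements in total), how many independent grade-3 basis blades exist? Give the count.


Number of grade-k basis blades in Cl(p,q) with n = p + q is C(n, k).
n = 3 + 1 = 4
C(4, 3) = 4! / (3! * 1!)
= 24 / (6 * 1)
= 4


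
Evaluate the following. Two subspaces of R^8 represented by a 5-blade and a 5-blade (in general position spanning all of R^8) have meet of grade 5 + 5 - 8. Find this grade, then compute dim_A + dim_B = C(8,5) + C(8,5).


Meet grade = grade(A) + grade(B) - n
= 5 + 5 - 8 = 2
C(8,5) = 56
C(8,5) = 56
dim_A + dim_B = 56 + 56 = 112


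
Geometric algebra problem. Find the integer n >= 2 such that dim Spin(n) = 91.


dim Spin(n) = dim so(n) = n(n-1)/2.
Solve n(n-1)/2 = 91, i.e. n^2 - n - 182 = 0.
Discriminant = 1 + 8*91 = 729
n = (1 + sqrt(729))/2 = (1 + 27)/2 = 14


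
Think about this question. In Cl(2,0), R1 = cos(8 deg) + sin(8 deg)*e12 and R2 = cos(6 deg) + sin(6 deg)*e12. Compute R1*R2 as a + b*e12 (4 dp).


Same-plane rotors commute and their half-angles add:
R1*R2 = cos(a1 + a2) + sin(a1 + a2)*e12.
a1 + a2 = 8 + 6 = 14 deg
cos(14 deg) = 0.9703
sin(14 deg) = 0.2419
R1*R2 = 0.9703 + 0.2419*e12


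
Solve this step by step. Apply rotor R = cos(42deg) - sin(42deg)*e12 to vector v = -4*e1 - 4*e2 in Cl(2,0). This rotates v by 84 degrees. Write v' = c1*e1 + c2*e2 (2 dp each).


Rotor R = cos(42deg) - sin(42deg)*e12
Rotation angle theta = 2 * 42 = 84 degrees
v' = R*v*~R rotates v by theta.
cos(84deg) = 0.1045, sin(84deg) = 0.9945
v'_1 = -4*cos(84deg) - (-4)*sin(84deg)
= -4*0.1045 - (-4)*0.9945
= 3.56
v'_2 = -4*sin(84deg) + (-4)*cos(84deg)
= -4*0.9945 + (-4)*0.1045
= -4.40
v' = 3.56*e1 - 4.40*e2


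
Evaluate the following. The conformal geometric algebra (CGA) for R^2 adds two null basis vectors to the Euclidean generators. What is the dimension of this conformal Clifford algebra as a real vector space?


The conformal model of R^2 uses Cl(3,1): the 2 Euclidean generators plus two extra orthogonal generators e+ (e+^2 = +1) and e- (e-^2 = -1), from which the null vectors e0, einf are built.
Number of generators m = 2 + 2 = 4.
dim Cl(p,q) = 2^m = 2^4 = 16


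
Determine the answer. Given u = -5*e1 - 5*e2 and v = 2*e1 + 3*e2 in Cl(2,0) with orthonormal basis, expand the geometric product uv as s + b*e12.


Expand: (-5*e1 - 5*e2)(2*e1 + 3*e2)
= (-5)*2*e1e1 + (-5)*3*e1e2 + (-5)*2*e2e1 + (-5)*3*e2e2
Using e1^2 = e2^2 = 1, e2e1 = -e1e2:
Scalar part s = (-5)*2 + (-5)*3 = -10 + (-15) = -25
Bivector part b = (-5)*3 - (-5)*2 = -15 - (-10) = -5
uv = -25 - 5*e12
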